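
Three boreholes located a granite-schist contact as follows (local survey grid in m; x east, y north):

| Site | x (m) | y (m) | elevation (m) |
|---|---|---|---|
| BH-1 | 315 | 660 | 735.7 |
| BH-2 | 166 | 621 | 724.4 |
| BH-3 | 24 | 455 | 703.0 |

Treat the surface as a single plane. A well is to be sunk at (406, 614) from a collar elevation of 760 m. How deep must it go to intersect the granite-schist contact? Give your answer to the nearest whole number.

23 m

Two edge vectors: BH-1→BH-2 = (-149, -39, -11.3), BH-1→BH-3 = (-291, -205, -32.7).
Normal n = (BH-1→BH-2) × (BH-1→BH-3) = (-1041.2, -1584, 19196).
So ∂z/∂x = −n_x/n_z = 0.05424 and ∂z/∂y = −n_y/n_z = 0.08252.
Intercept c from BH-1: 735.7 − 17.09 − 54.46 = 664.15.
At (406, 614): z_contact = 22.0 + 50.7 + 664.15 = 736.8 m.
Depth below ground = 760 − 736.8 = 23 m.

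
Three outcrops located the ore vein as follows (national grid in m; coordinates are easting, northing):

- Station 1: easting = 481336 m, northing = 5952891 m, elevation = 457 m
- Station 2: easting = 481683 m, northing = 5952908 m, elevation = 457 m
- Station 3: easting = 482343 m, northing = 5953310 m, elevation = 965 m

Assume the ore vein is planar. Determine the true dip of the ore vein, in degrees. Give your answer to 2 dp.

53.99°

Two edge vectors: Station 1→Station 2 = (347, 17, 0), Station 1→Station 3 = (1007, 419, 508).
Normal n = (Station 1→Station 2) × (Station 1→Station 3) = (8636, -176276, 128274).
So ∂z/∂easting = −n_x/n_z = −0.06732 and ∂z/∂northing = −n_y/n_z = 1.37421.
Gradient magnitude |∇z| = √(a² + b²) = √(0.00453 + 1.88847) = 1.37586.
True dip = arctan(1.37586) = 53.99°, dipping toward S (azimuth ≈ 177°).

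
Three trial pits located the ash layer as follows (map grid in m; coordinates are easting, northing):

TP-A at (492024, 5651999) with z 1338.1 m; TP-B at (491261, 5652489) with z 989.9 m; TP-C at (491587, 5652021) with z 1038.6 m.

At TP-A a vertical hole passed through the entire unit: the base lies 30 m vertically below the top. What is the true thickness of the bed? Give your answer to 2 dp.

Let the plane be z = a·easting + b·northing + c.
TP-B−TP-A: −763a + 490b = −348.2;  TP-C−TP-A: −437a + 22b = −299.5.
Solving gives a = 0.70483, b = 0.38691.
|∇z| = √(a²+b²) = 0.80405, so dip δ = arctan(0.80405) = 38.80°.
True thickness = vertical thickness × cos δ = 30 × cos 38.80° = 23.38 m.

23.38 m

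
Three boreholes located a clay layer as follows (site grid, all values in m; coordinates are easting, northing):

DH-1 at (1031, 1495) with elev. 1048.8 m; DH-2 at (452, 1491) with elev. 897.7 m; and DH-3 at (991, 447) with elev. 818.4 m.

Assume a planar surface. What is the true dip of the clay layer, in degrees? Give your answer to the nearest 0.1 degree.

Let the plane be z = a·easting + b·northing + c.
DH-2−DH-1: −579a − 4b = −151.1;  DH-3−DH-1: −40a − 1048b = −230.4.
Solving gives a = 0.25952, b = 0.20994.
Gradient magnitude |∇z| = √(a² + b²) = √(0.06735 + 0.04408) = 0.33380.
True dip = arctan(0.33380) = 18.5°, dipping toward SW (azimuth ≈ 231°).

18.5°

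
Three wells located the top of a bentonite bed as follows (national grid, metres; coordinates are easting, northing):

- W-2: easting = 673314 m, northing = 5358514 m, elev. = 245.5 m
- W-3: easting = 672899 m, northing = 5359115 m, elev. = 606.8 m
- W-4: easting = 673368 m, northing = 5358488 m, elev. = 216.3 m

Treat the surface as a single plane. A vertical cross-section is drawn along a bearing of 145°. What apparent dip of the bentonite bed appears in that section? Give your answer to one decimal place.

26.4°

Two edge vectors: W-2→W-3 = (-415, 601, 361.3), W-2→W-4 = (54, -26, -29.2).
Normal n = (W-2→W-3) × (W-2→W-4) = (-8155.4, 7392.2, -21664).
So ∂z/∂easting = −n_x/n_z = −0.37645 and ∂z/∂northing = −n_y/n_z = 0.34122.
Unit vector along 145° is (sin 145°, cos 145°) = (0.5736, -0.8192).
Slope in that direction = a·(0.5736) + b·(-0.8192) = −0.49543.
Apparent dip = arctan|0.49543| = 26.4° (true dip is 26.9°, so apparent ≤ true as expected).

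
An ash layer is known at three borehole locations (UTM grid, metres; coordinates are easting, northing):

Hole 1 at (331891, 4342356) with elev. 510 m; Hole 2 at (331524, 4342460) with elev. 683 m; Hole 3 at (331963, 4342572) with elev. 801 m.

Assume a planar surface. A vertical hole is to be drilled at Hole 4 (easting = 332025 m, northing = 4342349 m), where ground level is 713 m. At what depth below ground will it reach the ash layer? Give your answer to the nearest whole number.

Let the plane be z = a·easting + b·northing + c.
Hole 2−Hole 1: −367a + 104b = 173;  Hole 3−Hole 1: 72a + 216b = 291.
Solving gives a = −0.08188105, b = 1.37451591.
Then c = 510 − a·331891 − b·4342356 = −5940951.81.
At (332025, 4342349): z_contact = −27186.6 + 5968627.8 − 5940951.81 = 489.4 m.
Depth below ground = 713 − 489.4 = 224 m.

224 m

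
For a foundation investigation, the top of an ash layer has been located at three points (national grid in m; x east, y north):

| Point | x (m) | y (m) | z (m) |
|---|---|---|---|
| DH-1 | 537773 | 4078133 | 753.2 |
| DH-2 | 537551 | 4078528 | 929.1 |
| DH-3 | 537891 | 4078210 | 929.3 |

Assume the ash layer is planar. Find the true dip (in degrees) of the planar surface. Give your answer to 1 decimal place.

52.1°

Let the plane be z = a·x + b·y + c.
DH-2−DH-1: −222a + 395b = 175.9;  DH-3−DH-1: 118a + 77b = 176.1.
Solving gives a = 0.87930, b = 0.93951.
Gradient magnitude |∇z| = √(a² + b²) = √(0.77318 + 0.88267) = 1.28680.
True dip = arctan(1.28680) = 52.1°, dipping toward SW (azimuth ≈ 223°).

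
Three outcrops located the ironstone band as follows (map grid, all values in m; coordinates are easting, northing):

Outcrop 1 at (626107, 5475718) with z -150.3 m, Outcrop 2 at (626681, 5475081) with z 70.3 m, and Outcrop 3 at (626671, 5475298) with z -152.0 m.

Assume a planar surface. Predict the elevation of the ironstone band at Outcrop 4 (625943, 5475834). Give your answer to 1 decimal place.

-143.3 m

Two edge vectors: Outcrop 1→Outcrop 2 = (574, -637, 220.6), Outcrop 1→Outcrop 3 = (564, -420, -1.7).
Normal n = (Outcrop 1→Outcrop 2) × (Outcrop 1→Outcrop 3) = (93734.9, 125394.2, 118188).
So ∂z/∂easting = −n_x/n_z = −0.793099976 and ∂z/∂northing = −n_y/n_z = −1.060972349.
Intercept c from Outcrop 1: -150.3 + 496565.45 + 5809585.39 = 6306000.54.
At (625943, 5475834): z = −496435.4 − 5809708.5 + 6306000.54 = -143.3 m.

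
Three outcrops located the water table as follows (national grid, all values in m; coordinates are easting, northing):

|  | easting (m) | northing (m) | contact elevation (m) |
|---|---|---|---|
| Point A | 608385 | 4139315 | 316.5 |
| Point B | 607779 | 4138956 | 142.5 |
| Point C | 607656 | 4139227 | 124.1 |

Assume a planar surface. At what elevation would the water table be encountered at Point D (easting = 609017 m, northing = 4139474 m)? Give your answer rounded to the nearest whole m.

Let the plane be z = a·easting + b·northing + c.
Point B−Point A: −606a − 359b = −174;  Point C−Point A: −729a − 88b = −192.4.
Solving gives a = 0.25798458, b = 0.04919595.
Then c = 316.5 − a·608385 − b·4139315 = −360274.99.
At (609017, 4139474): z = 157117.0 + 203645.4 − 360274.99 = 487.4 m.

487 m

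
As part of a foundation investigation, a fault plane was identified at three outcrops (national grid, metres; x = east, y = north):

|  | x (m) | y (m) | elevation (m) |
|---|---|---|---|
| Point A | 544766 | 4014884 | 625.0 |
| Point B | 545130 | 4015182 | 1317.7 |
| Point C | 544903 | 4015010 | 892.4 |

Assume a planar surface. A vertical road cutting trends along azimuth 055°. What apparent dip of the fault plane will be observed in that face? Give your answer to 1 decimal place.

Two edge vectors: Point A→Point B = (364, 298, 692.7), Point A→Point C = (137, 126, 267.4).
Normal n = (Point A→Point B) × (Point A→Point C) = (-7595, -2433.7, 5038).
So ∂z/∂x = −n_x/n_z = 1.50754 and ∂z/∂y = −n_y/n_z = 0.48307.
Unit vector along 055° is (sin 55°, cos 55°) = (0.8192, 0.5736).
Slope in that direction = a·(0.8192) + b·(0.5736) = 1.51198.
Apparent dip = arctan|1.51198| = 56.5° (true dip is 57.7°, so apparent ≤ true as expected).

56.5°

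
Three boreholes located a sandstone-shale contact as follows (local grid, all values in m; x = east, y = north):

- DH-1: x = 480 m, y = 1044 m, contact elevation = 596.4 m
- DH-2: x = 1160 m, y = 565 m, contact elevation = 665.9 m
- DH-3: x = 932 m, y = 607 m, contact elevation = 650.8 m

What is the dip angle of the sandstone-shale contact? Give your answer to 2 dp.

Let the plane be z = a·x + b·y + c.
DH-2−DH-1: 680a − 479b = 69.5;  DH-3−DH-1: 452a − 437b = 54.4.
Solving gives a = 0.05349, b = −0.06916.
Gradient magnitude |∇z| = √(a² + b²) = √(0.00286 + 0.00478) = 0.08743.
True dip = arctan(0.08743) = 5.00°, dipping toward NW (azimuth ≈ 322°).

5.00°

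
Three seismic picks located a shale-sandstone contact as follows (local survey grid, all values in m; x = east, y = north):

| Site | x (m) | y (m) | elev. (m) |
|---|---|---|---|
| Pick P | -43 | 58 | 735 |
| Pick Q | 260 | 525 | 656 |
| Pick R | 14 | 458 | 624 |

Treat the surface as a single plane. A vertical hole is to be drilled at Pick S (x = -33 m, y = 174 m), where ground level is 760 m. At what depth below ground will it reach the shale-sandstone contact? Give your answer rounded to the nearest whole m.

Two edge vectors: Pick P→Pick Q = (303, 467, -79), Pick P→Pick R = (57, 400, -111).
Normal n = (Pick P→Pick Q) × (Pick P→Pick R) = (-20237, 29130, 94581).
So ∂z/∂x = −n_x/n_z = 0.21396 and ∂z/∂y = −n_y/n_z = −0.30799.
Intercept c from Pick P: 735 + 9.20 + 17.86 = 762.06.
At (-33, 174): z_contact = −7.1 − 53.6 + 762.06 = 701.4 m.
Depth below ground = 760 − 701.4 = 59 m.

59 m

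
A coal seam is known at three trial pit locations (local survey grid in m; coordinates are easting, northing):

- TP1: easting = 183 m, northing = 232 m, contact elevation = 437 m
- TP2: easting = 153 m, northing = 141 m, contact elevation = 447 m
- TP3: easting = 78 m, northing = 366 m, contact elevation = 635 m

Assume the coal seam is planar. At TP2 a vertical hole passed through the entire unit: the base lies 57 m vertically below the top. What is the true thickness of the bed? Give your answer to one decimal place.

32.0 m

Two edge vectors: TP1→TP2 = (-30, -91, 10), TP1→TP3 = (-105, 134, 198).
Normal n = (TP1→TP2) × (TP1→TP3) = (-19358, 4890, -13575).
So ∂z/∂easting = −n_x/n_z = −1.42600 and ∂z/∂northing = −n_y/n_z = 0.36022.
|∇z| = √(a²+b²) = 1.47080, so dip δ = arctan(1.47080) = 55.79°.
True thickness = vertical thickness × cos δ = 57 × cos 55.79° = 32.0 m.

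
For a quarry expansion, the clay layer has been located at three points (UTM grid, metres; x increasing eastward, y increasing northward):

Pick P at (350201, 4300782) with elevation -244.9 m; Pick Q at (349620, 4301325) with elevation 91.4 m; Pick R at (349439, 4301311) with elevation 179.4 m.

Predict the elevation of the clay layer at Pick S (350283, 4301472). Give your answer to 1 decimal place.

-222.2 m

Two edge vectors: Pick P→Pick Q = (-581, 543, 336.3), Pick P→Pick R = (-762, 529, 424.3).
Normal n = (Pick P→Pick Q) × (Pick P→Pick R) = (52492.2, -9742.3, 106417).
So ∂z/∂x = −n_x/n_z = −0.493268933 and ∂z/∂y = −n_y/n_z = 0.091548343.
Intercept c from Pick P: -244.9 + 172743.27 − 393729.47 = −221231.09.
At (350283, 4301472): z = −172783.7 + 393792.6 − 221231.09 = -222.2 m.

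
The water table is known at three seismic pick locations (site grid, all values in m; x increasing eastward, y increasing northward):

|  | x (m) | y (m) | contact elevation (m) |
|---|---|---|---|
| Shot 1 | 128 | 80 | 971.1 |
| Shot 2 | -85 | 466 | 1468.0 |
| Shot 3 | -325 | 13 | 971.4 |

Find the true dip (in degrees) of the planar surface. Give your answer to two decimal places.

Let the plane be z = a·x + b·y + c.
Shot 2−Shot 1: −213a + 386b = 496.9;  Shot 3−Shot 1: −453a − 67b = 0.3.
Solving gives a = −0.17664, b = 1.18983.
Gradient magnitude |∇z| = √(a² + b²) = √(0.03120 + 1.41570) = 1.20287.
True dip = arctan(1.20287) = 50.26°, dipping toward S (azimuth ≈ 172°).

50.26°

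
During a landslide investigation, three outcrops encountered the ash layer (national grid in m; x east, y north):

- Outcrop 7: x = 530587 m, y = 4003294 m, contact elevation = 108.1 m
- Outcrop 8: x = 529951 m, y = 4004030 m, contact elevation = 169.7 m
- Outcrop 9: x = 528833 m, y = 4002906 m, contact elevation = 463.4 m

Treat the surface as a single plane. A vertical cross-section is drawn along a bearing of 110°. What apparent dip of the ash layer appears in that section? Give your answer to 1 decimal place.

8.4°

Two edge vectors: Outcrop 7→Outcrop 8 = (-636, 736, 61.6), Outcrop 7→Outcrop 9 = (-1754, -388, 355.3).
Normal n = (Outcrop 7→Outcrop 8) × (Outcrop 7→Outcrop 9) = (285401.6, 117924.4, 1537712).
So ∂z/∂x = −n_x/n_z = −0.18560 and ∂z/∂y = −n_y/n_z = −0.07669.
Unit vector along 110° is (sin 110°, cos 110°) = (0.9397, -0.3420).
Slope in that direction = a·(0.9397) + b·(-0.3420) = −0.14818.
Apparent dip = arctan|0.14818| = 8.4° (true dip is 11.4°, so apparent ≤ true as expected).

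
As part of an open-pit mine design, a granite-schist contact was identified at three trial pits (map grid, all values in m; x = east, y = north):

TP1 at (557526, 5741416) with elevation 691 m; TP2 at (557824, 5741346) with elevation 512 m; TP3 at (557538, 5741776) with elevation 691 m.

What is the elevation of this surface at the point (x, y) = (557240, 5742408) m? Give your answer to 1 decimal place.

Two edge vectors: TP1→TP2 = (298, -70, -179), TP1→TP3 = (12, 360, 0).
Normal n = (TP1→TP2) × (TP1→TP3) = (64440, -2148, 108120).
So ∂z/∂x = −n_x/n_z = −0.596004440 and ∂z/∂y = −n_y/n_z = 0.019866815.
Intercept c from TP1: 691 + 332287.97 − 114063.65 = 218915.32.
At (557240, 5742408): z = −332117.5 + 114083.4 + 218915.32 = 881.2 m.

881.2 m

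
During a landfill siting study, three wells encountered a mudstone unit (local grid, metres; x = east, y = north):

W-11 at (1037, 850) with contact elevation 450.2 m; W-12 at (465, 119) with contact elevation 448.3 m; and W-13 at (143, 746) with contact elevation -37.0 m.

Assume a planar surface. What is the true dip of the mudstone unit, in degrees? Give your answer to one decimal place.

37.2°

Let the plane be z = a·x + b·y + c.
W-12−W-11: −572a − 731b = −1.9;  W-13−W-11: −894a − 104b = −487.2.
Solving gives a = 0.59921, b = −0.46628.
Gradient magnitude |∇z| = √(a² + b²) = √(0.35905 + 0.21741) = 0.75925.
True dip = arctan(0.75925) = 37.2°, dipping toward NW (azimuth ≈ 308°).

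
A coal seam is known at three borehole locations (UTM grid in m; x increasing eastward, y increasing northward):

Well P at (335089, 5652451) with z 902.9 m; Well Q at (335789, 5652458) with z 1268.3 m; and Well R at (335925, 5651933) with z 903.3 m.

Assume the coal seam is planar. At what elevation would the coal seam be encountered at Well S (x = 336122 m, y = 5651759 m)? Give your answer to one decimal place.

Let the plane be z = a·x + b·y + c.
Well Q−Well P: 700a + 7b = 365.4;  Well R−Well P: 836a − 518b = 0.4.
Solving gives a = 0.513716848, b = 0.828315222.
Then c = 902.9 − a·335089 − b·5652451 = −4853249.17.
At (336122, 5651759): z = 172671.5 + 4681438.0 − 4853249.17 = 860.4 m.

860.4 m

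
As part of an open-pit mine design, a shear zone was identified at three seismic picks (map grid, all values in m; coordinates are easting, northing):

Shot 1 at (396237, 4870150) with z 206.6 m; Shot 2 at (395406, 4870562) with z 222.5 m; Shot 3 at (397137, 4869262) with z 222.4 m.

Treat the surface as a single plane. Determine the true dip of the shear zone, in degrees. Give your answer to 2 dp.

Let the plane be z = a·easting + b·northing + c.
Shot 2−Shot 1: −831a + 412b = 15.9;  Shot 3−Shot 1: 900a − 888b = 15.8.
Solving gives a = −0.05619, b = −0.07474.
Gradient magnitude |∇z| = √(a² + b²) = √(0.00316 + 0.00559) = 0.09351.
True dip = arctan(0.09351) = 5.34°, dipping toward NE (azimuth ≈ 037°).

5.34°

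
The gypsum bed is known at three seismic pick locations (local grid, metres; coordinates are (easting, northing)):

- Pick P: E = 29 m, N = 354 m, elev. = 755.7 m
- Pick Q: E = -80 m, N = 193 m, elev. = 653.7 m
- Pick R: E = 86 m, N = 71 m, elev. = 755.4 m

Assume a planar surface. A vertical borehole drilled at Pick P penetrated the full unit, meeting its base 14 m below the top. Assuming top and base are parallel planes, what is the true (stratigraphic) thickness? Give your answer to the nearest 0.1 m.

11.3 m

Two edge vectors: Pick P→Pick Q = (-109, -161, -102), Pick P→Pick R = (57, -283, -0.3).
Normal n = (Pick P→Pick Q) × (Pick P→Pick R) = (-28817.7, -5846.7, 40024).
So ∂z/∂E = −n_x/n_z = 0.72001 and ∂z/∂N = −n_y/n_z = 0.14608.
|∇z| = √(a²+b²) = 0.73468, so dip δ = arctan(0.73468) = 36.30°.
True thickness = vertical thickness × cos δ = 14 × cos 36.30° = 11.3 m.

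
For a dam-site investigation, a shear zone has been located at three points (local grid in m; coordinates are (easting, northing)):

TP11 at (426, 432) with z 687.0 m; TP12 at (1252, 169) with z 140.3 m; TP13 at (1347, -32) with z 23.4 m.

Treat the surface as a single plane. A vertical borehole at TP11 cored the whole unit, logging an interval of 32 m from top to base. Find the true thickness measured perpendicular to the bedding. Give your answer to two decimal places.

Two edge vectors: TP11→TP12 = (826, -263, -546.7), TP11→TP13 = (921, -464, -663.6).
Normal n = (TP11→TP12) × (TP11→TP13) = (-79142, 44622.9, -141041).
So ∂z/∂E = −n_x/n_z = −0.56113 and ∂z/∂N = −n_y/n_z = 0.31638.
|∇z| = √(a²+b²) = 0.64418, so dip δ = arctan(0.64418) = 32.79°.
True thickness = vertical thickness × cos δ = 32 × cos 32.79° = 26.90 m.

26.90 m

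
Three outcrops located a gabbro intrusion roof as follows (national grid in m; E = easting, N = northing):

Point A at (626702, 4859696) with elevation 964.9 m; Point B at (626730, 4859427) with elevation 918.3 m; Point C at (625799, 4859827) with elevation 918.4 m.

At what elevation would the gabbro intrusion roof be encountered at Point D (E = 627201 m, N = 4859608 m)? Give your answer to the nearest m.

988 m

Two edge vectors: Point A→Point B = (28, -269, -46.6), Point A→Point C = (-903, 131, -46.5).
Normal n = (Point A→Point B) × (Point A→Point C) = (18613.1, 43381.8, -239239).
So ∂z/∂E = −n_x/n_z = 0.07780128 and ∂z/∂N = −n_y/n_z = 0.18133248.
Intercept c from Point A: 964.9 − 48758.22 − 881220.70 = −929014.02.
At (627201, 4859608): z = 48797.0 + 881204.7 − 929014.02 = 987.8 m.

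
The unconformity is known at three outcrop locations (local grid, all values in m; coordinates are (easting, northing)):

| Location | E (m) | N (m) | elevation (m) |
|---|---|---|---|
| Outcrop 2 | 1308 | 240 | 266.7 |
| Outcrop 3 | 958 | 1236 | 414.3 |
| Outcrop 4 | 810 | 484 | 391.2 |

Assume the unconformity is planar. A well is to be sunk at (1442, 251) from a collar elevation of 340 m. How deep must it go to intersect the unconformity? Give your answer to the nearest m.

101 m

Two edge vectors: Outcrop 2→Outcrop 3 = (-350, 996, 147.6), Outcrop 2→Outcrop 4 = (-498, 244, 124.5).
Normal n = (Outcrop 2→Outcrop 3) × (Outcrop 2→Outcrop 4) = (87987.6, -29929.8, 410608).
So ∂z/∂E = −n_x/n_z = −0.21429 and ∂z/∂N = −n_y/n_z = 0.07289.
Intercept c from Outcrop 2: 266.7 + 280.29 − 17.49 = 529.49.
At (1442, 251): z_contact = −309.0 + 18.3 + 529.49 = 238.8 m.
Depth below ground = 340 − 238.8 = 101 m.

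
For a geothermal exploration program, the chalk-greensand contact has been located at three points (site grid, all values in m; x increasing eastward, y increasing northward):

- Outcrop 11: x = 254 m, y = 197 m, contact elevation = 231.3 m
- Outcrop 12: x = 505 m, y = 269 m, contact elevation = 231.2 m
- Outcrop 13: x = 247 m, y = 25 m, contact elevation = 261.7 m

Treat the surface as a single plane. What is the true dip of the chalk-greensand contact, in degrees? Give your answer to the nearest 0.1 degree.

10.5°

Two edge vectors: Outcrop 11→Outcrop 12 = (251, 72, -0.1), Outcrop 11→Outcrop 13 = (-7, -172, 30.4).
Normal n = (Outcrop 11→Outcrop 12) × (Outcrop 11→Outcrop 13) = (2171.6, -7629.7, -42668).
So ∂z/∂x = −n_x/n_z = 0.05090 and ∂z/∂y = −n_y/n_z = −0.17882.
Gradient magnitude |∇z| = √(a² + b²) = √(0.00259 + 0.03197) = 0.18592.
True dip = arctan(0.18592) = 10.5°, dipping toward NNW (azimuth ≈ 344°).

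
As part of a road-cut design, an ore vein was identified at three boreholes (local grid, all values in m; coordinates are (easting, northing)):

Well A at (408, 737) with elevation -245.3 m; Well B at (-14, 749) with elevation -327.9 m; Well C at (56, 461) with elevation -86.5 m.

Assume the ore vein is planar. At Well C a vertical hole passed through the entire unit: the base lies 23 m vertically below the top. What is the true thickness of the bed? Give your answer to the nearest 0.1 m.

Let the plane be z = a·E + b·N + c.
Well B−Well A: −422a + 12b = −82.6;  Well C−Well A: −352a − 276b = 158.8.
Solving gives a = 0.17310, b = −0.79612.
|∇z| = √(a²+b²) = 0.81472, so dip δ = arctan(0.81472) = 39.17°.
True thickness = vertical thickness × cos δ = 23 × cos 39.17° = 17.8 m.

17.8 m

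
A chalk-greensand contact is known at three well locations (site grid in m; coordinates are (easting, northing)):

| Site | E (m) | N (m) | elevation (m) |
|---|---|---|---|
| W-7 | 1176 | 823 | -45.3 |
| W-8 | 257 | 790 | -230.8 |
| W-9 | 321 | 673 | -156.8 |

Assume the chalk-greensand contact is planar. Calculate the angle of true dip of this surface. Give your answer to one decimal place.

29.1°

Two edge vectors: W-7→W-8 = (-919, -33, -185.5), W-7→W-9 = (-855, -150, -111.5).
Normal n = (W-7→W-8) × (W-7→W-9) = (-24145.5, 56134, 109635).
So ∂z/∂E = −n_x/n_z = 0.22024 and ∂z/∂N = −n_y/n_z = −0.51201.
Gradient magnitude |∇z| = √(a² + b²) = √(0.04850 + 0.26215) = 0.55737.
True dip = arctan(0.55737) = 29.1°, dipping toward NNW (azimuth ≈ 337°).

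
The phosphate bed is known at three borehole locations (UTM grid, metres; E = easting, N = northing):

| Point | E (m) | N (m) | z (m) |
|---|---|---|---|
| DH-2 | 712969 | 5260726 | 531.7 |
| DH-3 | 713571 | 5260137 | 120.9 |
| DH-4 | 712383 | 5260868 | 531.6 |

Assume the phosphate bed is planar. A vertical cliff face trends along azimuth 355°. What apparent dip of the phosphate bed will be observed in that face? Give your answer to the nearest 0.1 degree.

Two edge vectors: DH-2→DH-3 = (602, -589, -410.8), DH-2→DH-4 = (-586, 142, -0.1).
Normal n = (DH-2→DH-3) × (DH-2→DH-4) = (58392.5, 240789, -259670).
So ∂z/∂E = −n_x/n_z = 0.22487 and ∂z/∂N = −n_y/n_z = 0.92729.
Unit vector along 355° is (sin 355°, cos 355°) = (-0.0872, 0.9962).
Slope in that direction = a·(-0.0872) + b·(0.9962) = 0.90416.
Apparent dip = arctan|0.90416| = 42.1° (true dip is 43.7°, so apparent ≤ true as expected).

42.1°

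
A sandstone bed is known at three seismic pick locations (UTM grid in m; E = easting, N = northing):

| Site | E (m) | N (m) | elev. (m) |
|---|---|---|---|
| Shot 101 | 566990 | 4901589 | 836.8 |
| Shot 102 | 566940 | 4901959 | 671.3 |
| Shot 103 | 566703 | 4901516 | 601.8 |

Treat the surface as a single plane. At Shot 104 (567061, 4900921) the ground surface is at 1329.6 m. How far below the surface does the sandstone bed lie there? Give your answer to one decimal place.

211.4 m

Two edge vectors: Shot 101→Shot 102 = (-50, 370, -165.5), Shot 101→Shot 103 = (-287, -73, -235).
Normal n = (Shot 101→Shot 102) × (Shot 101→Shot 103) = (-99031.5, 35748.5, 109840).
So ∂z/∂E = −n_x/n_z = 0.901597779 and ∂z/∂N = −n_y/n_z = −0.325459760.
Intercept c from Shot 101: 836.8 − 511196.92 + 1595269.98 = 1084909.85.
At (567061, 4900921): z_contact = 511260.94 − 1595052.57 + 1084909.85 = 1118.22 m.
Depth below ground = 1329.6 − 1118.22 = 211.4 m.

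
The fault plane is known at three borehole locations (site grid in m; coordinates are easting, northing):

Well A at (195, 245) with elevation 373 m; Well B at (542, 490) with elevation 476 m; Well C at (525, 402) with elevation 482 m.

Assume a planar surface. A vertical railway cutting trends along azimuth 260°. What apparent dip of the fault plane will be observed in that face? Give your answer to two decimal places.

Let the plane be z = a·easting + b·northing + c.
Well B−Well A: 347a + 245b = 103;  Well C−Well A: 330a + 157b = 109.
Solving gives a = 0.39945, b = −0.14535.
Unit vector along 260° is (sin 260°, cos 260°) = (-0.9848, -0.1736).
Slope in that direction = a·(-0.9848) + b·(-0.1736) = −0.36815.
Apparent dip = arctan|0.36815| = 20.21° (true dip is 23.0°, so apparent ≤ true as expected).

20.21°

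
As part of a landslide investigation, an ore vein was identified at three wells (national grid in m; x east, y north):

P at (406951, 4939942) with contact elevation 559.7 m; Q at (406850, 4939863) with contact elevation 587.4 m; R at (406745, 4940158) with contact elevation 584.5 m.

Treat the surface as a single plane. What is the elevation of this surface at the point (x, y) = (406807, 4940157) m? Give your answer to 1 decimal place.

Two edge vectors: P→Q = (-101, -79, 27.7), P→R = (-206, 216, 24.8).
Normal n = (P→Q) × (P→R) = (-7942.4, -3201.4, -38090).
So ∂z/∂x = −n_x/n_z = −0.208516671 and ∂z/∂y = −n_y/n_z = −0.084048307.
Intercept c from P: 559.7 + 84856.07 + 415193.76 = 500609.53.
At (406807, 4940157): z = −84826.0 − 415211.8 + 500609.53 = 571.7 m.

571.7 m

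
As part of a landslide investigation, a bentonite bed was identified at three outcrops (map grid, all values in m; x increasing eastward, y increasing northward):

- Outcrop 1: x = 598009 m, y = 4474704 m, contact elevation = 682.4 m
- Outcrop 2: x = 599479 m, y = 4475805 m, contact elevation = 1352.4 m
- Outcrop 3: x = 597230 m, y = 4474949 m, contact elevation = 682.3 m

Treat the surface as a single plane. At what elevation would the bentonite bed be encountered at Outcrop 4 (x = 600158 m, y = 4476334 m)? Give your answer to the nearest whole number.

1671 m

Two edge vectors: Outcrop 1→Outcrop 2 = (1470, 1101, 670), Outcrop 1→Outcrop 3 = (-779, 245, -0.1).
Normal n = (Outcrop 1→Outcrop 2) × (Outcrop 1→Outcrop 3) = (-164260.1, -521783, 1217829).
So ∂z/∂x = −n_x/n_z = 0.13487945 and ∂z/∂y = −n_y/n_z = 0.42845342.
Intercept c from Outcrop 1: 682.4 − 80659.12 − 1917202.23 = −1997178.95.
At (600158, 4476334): z = 80949.0 + 1917900.6 − 1997178.95 = 1670.6 m.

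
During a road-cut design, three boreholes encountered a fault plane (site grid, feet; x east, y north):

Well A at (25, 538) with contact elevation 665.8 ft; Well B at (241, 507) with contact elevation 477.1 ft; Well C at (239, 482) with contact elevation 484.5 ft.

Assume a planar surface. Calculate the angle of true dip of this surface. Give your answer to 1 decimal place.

Let the plane be z = a·x + b·y + c.
Well B−Well A: 216a − 31b = −188.7;  Well C−Well A: 214a − 56b = −181.3.
Solving gives a = −0.90569, b = −0.22354.
Gradient magnitude |∇z| = √(a² + b²) = √(0.82028 + 0.04997) = 0.93287.
True dip = arctan(0.93287) = 43.0°, dipping toward ENE (azimuth ≈ 076°).

43.0°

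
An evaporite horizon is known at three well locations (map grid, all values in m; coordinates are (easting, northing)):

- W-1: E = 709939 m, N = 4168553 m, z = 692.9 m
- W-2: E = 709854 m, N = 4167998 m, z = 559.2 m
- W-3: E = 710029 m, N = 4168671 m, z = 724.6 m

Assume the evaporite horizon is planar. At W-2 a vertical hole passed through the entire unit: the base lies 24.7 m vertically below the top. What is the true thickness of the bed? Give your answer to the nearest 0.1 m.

24.0 m

Two edge vectors: W-1→W-2 = (-85, -555, -133.7), W-1→W-3 = (90, 118, 31.7).
Normal n = (W-1→W-2) × (W-1→W-3) = (-1816.9, -9338.5, 39920).
So ∂z/∂E = −n_x/n_z = 0.04551 and ∂z/∂N = −n_y/n_z = 0.23393.
|∇z| = √(a²+b²) = 0.23832, so dip δ = arctan(0.23832) = 13.40°.
True thickness = vertical thickness × cos δ = 24.7 × cos 13.40° = 24.0 m.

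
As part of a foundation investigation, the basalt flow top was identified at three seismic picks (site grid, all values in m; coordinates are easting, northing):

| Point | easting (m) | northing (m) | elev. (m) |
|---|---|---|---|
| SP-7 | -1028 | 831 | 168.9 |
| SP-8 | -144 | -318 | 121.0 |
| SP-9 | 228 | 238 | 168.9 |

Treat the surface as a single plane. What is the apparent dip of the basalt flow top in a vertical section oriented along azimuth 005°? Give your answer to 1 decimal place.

3.9°

Let the plane be z = a·easting + b·northing + c.
SP-8−SP-7: 884a − 1149b = −47.9;  SP-9−SP-7: 1256a − 593b = 0.
Solving gives a = 0.03091, b = 0.06547.
Unit vector along 005° is (sin 5°, cos 5°) = (0.0872, 0.9962).
Slope in that direction = a·(0.0872) + b·(0.9962) = 0.06791.
Apparent dip = arctan|0.06791| = 3.9° (true dip is 4.1°, so apparent ≤ true as expected).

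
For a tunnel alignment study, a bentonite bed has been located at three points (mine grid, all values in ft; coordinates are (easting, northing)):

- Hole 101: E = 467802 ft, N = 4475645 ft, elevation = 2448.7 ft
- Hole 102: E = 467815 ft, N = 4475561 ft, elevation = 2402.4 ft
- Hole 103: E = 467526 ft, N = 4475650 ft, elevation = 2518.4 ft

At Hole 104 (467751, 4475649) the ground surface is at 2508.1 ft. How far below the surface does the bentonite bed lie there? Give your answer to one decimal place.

Two edge vectors: Hole 101→Hole 102 = (13, -84, -46.3), Hole 101→Hole 103 = (-276, 5, 69.7).
Normal n = (Hole 101→Hole 102) × (Hole 101→Hole 103) = (-5623.3, 11872.7, -23119).
So ∂z/∂E = −n_x/n_z = −0.243232839 and ∂z/∂N = −n_y/n_z = 0.513547299.
Intercept c from Hole 101: 2448.7 + 113784.81 − 2298455.40 = −2182221.89.
At (467751, 4475649): z_contact = −113772.40 + 2298457.45 − 2182221.89 = 2463.16 ft.
Depth below ground = 2508.1 − 2463.16 = 44.9 ft.

44.9 ft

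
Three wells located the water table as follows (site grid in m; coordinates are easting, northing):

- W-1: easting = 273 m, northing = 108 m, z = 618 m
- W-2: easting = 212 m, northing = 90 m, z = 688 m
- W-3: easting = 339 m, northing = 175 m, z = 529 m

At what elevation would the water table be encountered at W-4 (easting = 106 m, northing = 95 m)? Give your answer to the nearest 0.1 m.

799.5 m

Let the plane be z = a·easting + b·northing + c.
W-2−W-1: −61a − 18b = 70;  W-3−W-1: 66a + 67b = −89.
Solving gives a = −1.06519, b = −0.27906.
Then c = 618 − a·273 − b·108 = 938.94.
At (106, 95): z = −112.9 − 26.5 + 938.94 = 799.5 m.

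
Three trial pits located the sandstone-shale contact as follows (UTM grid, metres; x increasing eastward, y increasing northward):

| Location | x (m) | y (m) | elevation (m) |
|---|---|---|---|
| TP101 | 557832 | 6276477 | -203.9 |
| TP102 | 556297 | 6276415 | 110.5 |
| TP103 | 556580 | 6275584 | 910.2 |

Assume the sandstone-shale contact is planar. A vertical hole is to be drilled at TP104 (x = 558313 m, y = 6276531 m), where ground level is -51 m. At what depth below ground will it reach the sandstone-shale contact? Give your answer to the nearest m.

287 m

Let the plane be z = a·x + b·y + c.
TP102−TP101: −1535a − 62b = 314.4;  TP103−TP101: −1252a − 893b = 1114.1.
Solving gives a = −0.16369958, b = −1.01808301.
Then c = -203.9 − a·557832 − b·6276477 = 6481087.56.
At (558313, 6276531): z_contact = −91395.6 − 6390029.6 + 6481087.56 = -337.6 m.
Depth below ground = -51 − (-337.6) = 287 m.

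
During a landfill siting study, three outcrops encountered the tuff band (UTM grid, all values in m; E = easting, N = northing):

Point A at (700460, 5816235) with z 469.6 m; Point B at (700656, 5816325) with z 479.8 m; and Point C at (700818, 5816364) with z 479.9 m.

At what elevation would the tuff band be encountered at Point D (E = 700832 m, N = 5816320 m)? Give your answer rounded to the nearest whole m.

469 m

Let the plane be z = a·E + b·N + c.
Point B−Point A: 196a + 90b = 10.2;  Point C−Point A: 358a + 129b = 10.3.
Solving gives a = −0.05605536, b = 0.23540946.
Then c = 469.6 − a·700460 − b·5816235 = −1329462.59.
At (700832, 5816320): z = −39285.4 + 1369216.7 − 1329462.59 = 468.8 m.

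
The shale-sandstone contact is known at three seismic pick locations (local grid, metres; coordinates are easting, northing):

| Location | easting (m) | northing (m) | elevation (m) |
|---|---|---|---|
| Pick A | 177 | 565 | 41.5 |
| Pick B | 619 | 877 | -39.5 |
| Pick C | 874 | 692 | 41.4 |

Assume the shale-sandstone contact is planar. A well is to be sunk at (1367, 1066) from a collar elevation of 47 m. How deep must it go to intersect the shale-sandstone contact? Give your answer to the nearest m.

105 m

Two edge vectors: Pick A→Pick B = (442, 312, -81), Pick A→Pick C = (697, 127, -0.1).
Normal n = (Pick A→Pick B) × (Pick A→Pick C) = (10255.8, -56412.8, -161330).
So ∂z/∂easting = −n_x/n_z = 0.06357 and ∂z/∂northing = −n_y/n_z = −0.34967.
Intercept c from Pick A: 41.5 − 11.25 + 197.57 = 227.81.
At (1367, 1066): z_contact = 86.9 − 372.8 + 227.81 = -58.0 m.
Depth below ground = 47 − (-58.0) = 105 m.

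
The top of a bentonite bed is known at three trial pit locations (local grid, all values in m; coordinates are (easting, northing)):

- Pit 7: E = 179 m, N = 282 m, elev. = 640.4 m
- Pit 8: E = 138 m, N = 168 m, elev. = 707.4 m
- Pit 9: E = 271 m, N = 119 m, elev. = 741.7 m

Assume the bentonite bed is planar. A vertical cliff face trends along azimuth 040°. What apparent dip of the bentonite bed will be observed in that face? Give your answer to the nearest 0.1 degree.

23.6°

Let the plane be z = a·E + b·N + c.
Pit 8−Pit 7: −41a − 114b = 67;  Pit 9−Pit 7: 92a − 163b = 101.3.
Solving gives a = 0.03653, b = −0.60086.
Unit vector along 040° is (sin 40°, cos 40°) = (0.6428, 0.7660).
Slope in that direction = a·(0.6428) + b·(0.7660) = −0.43680.
Apparent dip = arctan|0.43680| = 23.6° (true dip is 31.0°, so apparent ≤ true as expected).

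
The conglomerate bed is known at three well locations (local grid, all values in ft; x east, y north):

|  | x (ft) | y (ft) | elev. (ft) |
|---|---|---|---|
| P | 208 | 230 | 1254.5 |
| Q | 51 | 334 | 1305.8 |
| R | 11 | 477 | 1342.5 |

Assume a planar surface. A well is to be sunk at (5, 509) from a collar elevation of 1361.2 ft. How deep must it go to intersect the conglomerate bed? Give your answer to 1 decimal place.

11.1 ft

Two edge vectors: P→Q = (-157, 104, 51.3), P→R = (-197, 247, 88).
Normal n = (P→Q) × (P→R) = (-3519.1, 3709.9, -18291).
So ∂z/∂x = −n_x/n_z = −0.19240 and ∂z/∂y = −n_y/n_z = 0.20283.
Intercept c from P: 1254.5 + 40.02 − 46.65 = 1247.87.
At (5, 509): z_contact = −0.96 + 103.24 + 1247.87 = 1350.14 ft.
Depth below ground = 1361.2 − 1350.14 = 11.1 ft.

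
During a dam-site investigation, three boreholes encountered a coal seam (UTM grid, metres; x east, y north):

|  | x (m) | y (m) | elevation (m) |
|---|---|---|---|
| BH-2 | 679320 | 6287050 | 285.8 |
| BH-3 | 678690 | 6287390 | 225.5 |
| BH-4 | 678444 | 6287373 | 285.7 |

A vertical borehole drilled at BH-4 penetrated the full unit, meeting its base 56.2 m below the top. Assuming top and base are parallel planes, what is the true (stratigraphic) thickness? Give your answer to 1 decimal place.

48.3 m

Two edge vectors: BH-2→BH-3 = (-630, 340, -60.3), BH-2→BH-4 = (-876, 323, -0.1).
Normal n = (BH-2→BH-3) × (BH-2→BH-4) = (19442.9, 52759.8, 94350).
So ∂z/∂x = −n_x/n_z = −0.20607 and ∂z/∂y = −n_y/n_z = −0.55919.
|∇z| = √(a²+b²) = 0.59595, so dip δ = arctan(0.59595) = 30.79°.
True thickness = vertical thickness × cos δ = 56.2 × cos 30.79° = 48.3 m.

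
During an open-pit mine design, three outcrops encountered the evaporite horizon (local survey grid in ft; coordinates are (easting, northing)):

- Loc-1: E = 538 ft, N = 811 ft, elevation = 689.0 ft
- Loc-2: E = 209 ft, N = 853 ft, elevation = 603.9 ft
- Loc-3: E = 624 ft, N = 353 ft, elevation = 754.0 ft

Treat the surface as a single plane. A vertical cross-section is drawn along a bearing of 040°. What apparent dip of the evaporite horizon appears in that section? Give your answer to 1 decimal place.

4.9°

Two edge vectors: Loc-1→Loc-2 = (-329, 42, -85.1), Loc-1→Loc-3 = (86, -458, 65).
Normal n = (Loc-1→Loc-2) × (Loc-1→Loc-3) = (-36245.8, 14066.4, 147070).
So ∂z/∂E = −n_x/n_z = 0.24645 and ∂z/∂N = −n_y/n_z = −0.09564.
Unit vector along 040° is (sin 40°, cos 40°) = (0.6428, 0.7660).
Slope in that direction = a·(0.6428) + b·(0.7660) = 0.08515.
Apparent dip = arctan|0.08515| = 4.9° (true dip is 14.8°, so apparent ≤ true as expected).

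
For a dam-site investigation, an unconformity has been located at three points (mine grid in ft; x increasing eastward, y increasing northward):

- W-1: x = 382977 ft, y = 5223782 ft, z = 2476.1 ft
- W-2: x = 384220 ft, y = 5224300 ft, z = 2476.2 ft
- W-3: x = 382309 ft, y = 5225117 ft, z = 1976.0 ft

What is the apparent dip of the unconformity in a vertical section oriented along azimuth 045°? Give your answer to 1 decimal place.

Two edge vectors: W-1→W-2 = (1243, 518, 0.1), W-1→W-3 = (-668, 1335, -500.1).
Normal n = (W-1→W-2) × (W-1→W-3) = (-259185.3, 621557.5, 2005429).
So ∂z/∂x = −n_x/n_z = 0.12924 and ∂z/∂y = −n_y/n_z = −0.30994.
Unit vector along 045° is (sin 45°, cos 45°) = (0.7071, 0.7071).
Slope in that direction = a·(0.7071) + b·(0.7071) = −0.12777.
Apparent dip = arctan|0.12777| = 7.3° (true dip is 18.6°, so apparent ≤ true as expected).

7.3°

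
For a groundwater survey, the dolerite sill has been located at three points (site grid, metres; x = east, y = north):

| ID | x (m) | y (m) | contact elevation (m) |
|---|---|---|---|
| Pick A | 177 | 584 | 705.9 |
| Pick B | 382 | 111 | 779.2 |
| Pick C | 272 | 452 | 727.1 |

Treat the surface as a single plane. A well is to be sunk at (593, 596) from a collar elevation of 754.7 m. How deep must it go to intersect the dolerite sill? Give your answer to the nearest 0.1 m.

Two edge vectors: Pick A→Pick B = (205, -473, 73.3), Pick A→Pick C = (95, -132, 21.2).
Normal n = (Pick A→Pick B) × (Pick A→Pick C) = (-352, 2617.5, 17875).
So ∂z/∂x = −n_x/n_z = 0.01969 and ∂z/∂y = −n_y/n_z = −0.14643.
Intercept c from Pick A: 705.9 − 3.49 + 85.52 = 787.93.
At (593, 596): z_contact = 11.68 − 87.27 + 787.93 = 712.33 m.
Depth below ground = 754.7 − 712.33 = 42.4 m.

42.4 m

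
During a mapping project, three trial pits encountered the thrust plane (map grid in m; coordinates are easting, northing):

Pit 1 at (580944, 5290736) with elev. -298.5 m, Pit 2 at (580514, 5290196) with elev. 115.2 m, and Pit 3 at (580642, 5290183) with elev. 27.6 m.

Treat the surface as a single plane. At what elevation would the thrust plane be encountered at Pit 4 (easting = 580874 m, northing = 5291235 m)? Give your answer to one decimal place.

-351.2 m

Let the plane be z = a·easting + b·northing + c.
Pit 2−Pit 1: −430a − 540b = 413.7;  Pit 3−Pit 1: −302a − 553b = 326.1.
Solving gives a = −0.705154598, b = −0.204599117.
Then c = -298.5 − a·580944 − b·5290736 = 1491836.74.
At (580874, 5291235): z = −409606.0 − 1082582.0 + 1491836.74 = -351.2 m.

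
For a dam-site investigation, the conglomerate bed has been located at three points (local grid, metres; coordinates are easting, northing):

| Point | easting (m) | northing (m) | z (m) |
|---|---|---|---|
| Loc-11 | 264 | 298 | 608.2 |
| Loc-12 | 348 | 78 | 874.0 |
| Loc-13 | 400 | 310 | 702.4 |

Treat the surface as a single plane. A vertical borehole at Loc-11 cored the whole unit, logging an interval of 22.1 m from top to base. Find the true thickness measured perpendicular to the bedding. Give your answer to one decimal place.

Let the plane be z = a·easting + b·northing + c.
Loc-12−Loc-11: 84a − 220b = 265.8;  Loc-13−Loc-11: 136a + 12b = 94.2.
Solving gives a = 0.77320, b = −0.91296.
|∇z| = √(a²+b²) = 1.19638, so dip δ = arctan(1.19638) = 50.11°.
True thickness = vertical thickness × cos δ = 22.1 × cos 50.11° = 14.2 m.

14.2 m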